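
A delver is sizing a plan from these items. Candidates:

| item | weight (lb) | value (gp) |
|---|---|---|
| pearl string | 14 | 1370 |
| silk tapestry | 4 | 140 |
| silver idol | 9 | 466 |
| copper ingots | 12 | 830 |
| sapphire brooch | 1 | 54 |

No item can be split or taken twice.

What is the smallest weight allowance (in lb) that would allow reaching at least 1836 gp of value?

23

Need the lightest bundle worth ≥ 1836.
pearl string + silver idol reaches 1836 using 23 lb.
No combination under 23 lb hits 1836.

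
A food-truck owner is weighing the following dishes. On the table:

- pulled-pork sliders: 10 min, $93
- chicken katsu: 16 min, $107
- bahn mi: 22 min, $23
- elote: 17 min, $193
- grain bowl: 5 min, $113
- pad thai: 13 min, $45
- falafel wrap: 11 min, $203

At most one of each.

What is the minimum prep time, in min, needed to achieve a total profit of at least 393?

26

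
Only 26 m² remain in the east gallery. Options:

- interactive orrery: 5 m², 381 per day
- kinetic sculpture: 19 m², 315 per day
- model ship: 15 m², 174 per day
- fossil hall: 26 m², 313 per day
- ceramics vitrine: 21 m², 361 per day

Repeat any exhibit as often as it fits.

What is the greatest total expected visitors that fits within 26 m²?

1905

The ratio ordering already packs tightly: 5×interactive orrery, 25 m², 1905.
Every other selection either busts 26 m² or fails to beat 1905.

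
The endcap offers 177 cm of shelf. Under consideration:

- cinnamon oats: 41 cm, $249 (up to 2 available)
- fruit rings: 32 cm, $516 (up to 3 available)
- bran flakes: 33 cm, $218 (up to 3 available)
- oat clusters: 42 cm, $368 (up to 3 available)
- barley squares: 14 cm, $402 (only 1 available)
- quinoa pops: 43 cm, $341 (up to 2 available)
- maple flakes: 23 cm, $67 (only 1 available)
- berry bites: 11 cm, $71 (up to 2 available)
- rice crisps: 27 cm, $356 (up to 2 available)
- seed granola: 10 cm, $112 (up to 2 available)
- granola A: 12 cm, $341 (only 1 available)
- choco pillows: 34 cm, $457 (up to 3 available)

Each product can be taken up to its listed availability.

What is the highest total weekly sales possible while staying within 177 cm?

3003

By weekly sales per cm: barley squares 28.71, granola A 28.42, fruit rings 16.12 lead.
Filling by ratio: 3×fruit rings + barley squares + 2×seed granola + granola A + choco pillows for 2972, with 1 cm left unused.
Replace 2×seed granola and choco pillows with 2×rice crisps: the trade gains 31 net, giving 3003 at 176 cm.
Every other selection either busts 177 cm or exceeds an availability limit or fails to beat 3003.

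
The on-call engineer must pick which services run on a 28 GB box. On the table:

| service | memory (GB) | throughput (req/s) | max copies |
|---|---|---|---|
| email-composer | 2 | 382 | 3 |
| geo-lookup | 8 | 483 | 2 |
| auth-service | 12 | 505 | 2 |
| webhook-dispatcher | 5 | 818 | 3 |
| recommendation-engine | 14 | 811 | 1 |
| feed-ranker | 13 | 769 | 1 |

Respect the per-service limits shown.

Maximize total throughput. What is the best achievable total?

3701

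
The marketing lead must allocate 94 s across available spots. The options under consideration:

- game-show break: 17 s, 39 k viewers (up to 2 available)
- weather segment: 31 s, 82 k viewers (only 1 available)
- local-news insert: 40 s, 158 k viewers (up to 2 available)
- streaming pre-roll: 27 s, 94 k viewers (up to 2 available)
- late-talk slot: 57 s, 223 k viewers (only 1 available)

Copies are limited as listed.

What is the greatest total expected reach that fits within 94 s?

Ranking by ratio (expected reach/s): local-news insert 3.95, late-talk slot 3.91, streaming pre-roll 3.48, weather segment 2.65.
The ratio heuristic lands on 2×local-news insert (316) but leaves 14 s idle.
The 40 s tied up in local-news insert is better spent on 2×streaming pre-roll — total rises to 346 (94 s).
That's the maximum — no swap from here does better than 346.

346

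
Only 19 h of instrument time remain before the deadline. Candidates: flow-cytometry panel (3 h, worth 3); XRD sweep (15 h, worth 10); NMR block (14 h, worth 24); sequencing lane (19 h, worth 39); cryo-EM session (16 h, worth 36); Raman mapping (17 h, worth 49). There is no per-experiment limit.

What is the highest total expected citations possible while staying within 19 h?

Taking Raman mapping: 17 h used, 49 in expected citations.

49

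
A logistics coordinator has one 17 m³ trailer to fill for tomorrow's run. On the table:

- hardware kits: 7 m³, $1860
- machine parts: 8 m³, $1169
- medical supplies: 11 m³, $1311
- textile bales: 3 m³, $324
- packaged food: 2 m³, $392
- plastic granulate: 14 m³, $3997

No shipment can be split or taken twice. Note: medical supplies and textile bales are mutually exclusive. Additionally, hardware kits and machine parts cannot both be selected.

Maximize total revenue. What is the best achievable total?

4389

The ratio ordering already packs tightly: packaged food + plastic granulate, 16 m³, 4389.
Nothing else feasible within 17 m³ beats 4389.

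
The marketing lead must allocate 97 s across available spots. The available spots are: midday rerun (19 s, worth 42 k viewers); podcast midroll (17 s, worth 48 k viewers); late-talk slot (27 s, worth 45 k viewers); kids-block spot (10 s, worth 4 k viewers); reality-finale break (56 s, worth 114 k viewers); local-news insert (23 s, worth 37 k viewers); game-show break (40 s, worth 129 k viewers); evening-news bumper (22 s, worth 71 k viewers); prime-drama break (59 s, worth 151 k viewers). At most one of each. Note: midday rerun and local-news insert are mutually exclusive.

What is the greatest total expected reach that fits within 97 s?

By expected reach per s: evening-news bumper 3.23, game-show break 3.23, podcast midroll 2.82, prime-drama break 2.56 lead.
Podcast midroll + kids-block spot + game-show break + evening-news bumper uses 89 of the 97 s and totals 252.
No other feasible combination exceeds 252.

252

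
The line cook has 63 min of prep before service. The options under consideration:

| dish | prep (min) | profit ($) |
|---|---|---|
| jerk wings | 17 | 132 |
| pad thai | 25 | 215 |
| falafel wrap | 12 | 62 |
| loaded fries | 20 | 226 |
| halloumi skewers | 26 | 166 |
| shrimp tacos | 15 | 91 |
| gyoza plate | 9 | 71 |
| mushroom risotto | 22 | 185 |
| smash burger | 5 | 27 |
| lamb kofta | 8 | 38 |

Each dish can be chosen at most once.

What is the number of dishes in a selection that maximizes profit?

Best achievable profit is 573.
jerk wings + pad thai + loaded fries hits 573 at 62 min.
All optima have 3 dishes.

3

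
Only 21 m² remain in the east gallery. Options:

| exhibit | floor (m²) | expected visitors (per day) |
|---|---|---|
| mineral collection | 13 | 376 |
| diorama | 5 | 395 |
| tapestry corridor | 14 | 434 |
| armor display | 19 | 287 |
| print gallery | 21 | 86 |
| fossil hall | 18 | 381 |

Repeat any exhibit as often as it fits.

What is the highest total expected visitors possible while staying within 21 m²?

1580

Taking 4×diorama: 20 m² used, 1580 in expected visitors.
Every other selection either busts 21 m² or fails to beat 1580.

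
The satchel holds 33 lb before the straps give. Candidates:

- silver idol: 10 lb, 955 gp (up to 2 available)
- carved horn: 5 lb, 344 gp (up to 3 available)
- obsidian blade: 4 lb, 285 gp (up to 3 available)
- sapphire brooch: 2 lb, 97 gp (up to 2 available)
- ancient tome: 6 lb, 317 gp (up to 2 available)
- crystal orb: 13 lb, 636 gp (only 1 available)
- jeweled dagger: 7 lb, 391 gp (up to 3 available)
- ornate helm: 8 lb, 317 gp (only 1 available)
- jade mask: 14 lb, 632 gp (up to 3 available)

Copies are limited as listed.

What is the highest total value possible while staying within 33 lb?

2824

By value per lb: silver idol 95.50, obsidian blade 71.25, carved horn 68.80 lead.
A density-first pass picks 2×silver idol + 3×obsidian blade — 2765 at 32 lb.
Replace obsidian blade with carved horn: the trade gains 59 net, giving 2824 at 33 lb.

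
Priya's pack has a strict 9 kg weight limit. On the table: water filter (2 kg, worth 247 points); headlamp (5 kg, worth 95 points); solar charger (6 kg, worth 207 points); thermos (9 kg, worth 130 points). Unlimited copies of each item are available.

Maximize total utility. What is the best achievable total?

988

4×water filter uses 8 of the 9 kg and totals 988.
The spare 1 kg is too small for any remaining item, and no exchange beats 988.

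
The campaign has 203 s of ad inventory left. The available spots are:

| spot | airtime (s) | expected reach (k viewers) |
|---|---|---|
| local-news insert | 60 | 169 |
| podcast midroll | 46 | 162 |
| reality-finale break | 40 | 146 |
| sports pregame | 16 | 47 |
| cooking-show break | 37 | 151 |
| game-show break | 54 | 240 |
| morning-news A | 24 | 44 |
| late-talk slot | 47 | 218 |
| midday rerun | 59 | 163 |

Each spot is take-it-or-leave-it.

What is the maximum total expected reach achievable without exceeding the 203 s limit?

818

Filling by ratio: reality-finale break + sports pregame + cooking-show break + game-show break + late-talk slot for 802, with 9 s left unused.
Replace reality-finale break with podcast midroll: the trade gains 16 net, giving 818 at 200 s.
The closest alternative, podcast midroll + reality-finale break + sports pregame + game-show break + late-talk slot, reaches only 813.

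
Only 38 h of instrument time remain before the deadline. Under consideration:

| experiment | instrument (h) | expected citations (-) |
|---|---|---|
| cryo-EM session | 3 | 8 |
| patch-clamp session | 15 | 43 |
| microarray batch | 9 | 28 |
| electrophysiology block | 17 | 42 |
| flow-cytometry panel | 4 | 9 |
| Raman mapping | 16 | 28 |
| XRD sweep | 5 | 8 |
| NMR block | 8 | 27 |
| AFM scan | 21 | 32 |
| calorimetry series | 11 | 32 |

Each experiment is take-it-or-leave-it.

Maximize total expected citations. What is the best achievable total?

A density-first pass picks cryo-EM session + microarray batch + flow-cytometry panel + NMR block + calorimetry series — 104 at 35 h.
Dropping flow-cytometry panel and NMR block frees 12 h; slotting in patch-clamp session (15 h) lifts the total to 111 at 38 h.
Patch-clamp session + flow-cytometry panel + NMR block + calorimetry series (38 h) also reaches 111 — a tie, but nothing goes higher.

111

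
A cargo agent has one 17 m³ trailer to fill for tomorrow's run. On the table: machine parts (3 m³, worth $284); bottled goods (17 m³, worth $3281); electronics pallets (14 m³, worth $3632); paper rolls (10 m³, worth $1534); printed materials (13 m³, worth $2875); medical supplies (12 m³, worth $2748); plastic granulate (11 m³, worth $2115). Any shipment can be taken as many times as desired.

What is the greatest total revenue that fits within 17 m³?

The ratio ordering already packs tightly: machine parts + electronics pallets, 17 m³, 3916.
That's the maximum — no swap from here does better than 3916.

3916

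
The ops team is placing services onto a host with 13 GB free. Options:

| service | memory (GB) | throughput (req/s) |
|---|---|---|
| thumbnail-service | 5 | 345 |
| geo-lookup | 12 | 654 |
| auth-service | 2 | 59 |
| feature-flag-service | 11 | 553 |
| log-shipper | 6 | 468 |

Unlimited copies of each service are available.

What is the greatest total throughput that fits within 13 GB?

Ranking by ratio (throughput/GB): log-shipper 78.00, thumbnail-service 69.00, geo-lookup 54.50, feature-flag-service 50.27.
Taking 2×log-shipper: 12 GB used, 936 in throughput.

936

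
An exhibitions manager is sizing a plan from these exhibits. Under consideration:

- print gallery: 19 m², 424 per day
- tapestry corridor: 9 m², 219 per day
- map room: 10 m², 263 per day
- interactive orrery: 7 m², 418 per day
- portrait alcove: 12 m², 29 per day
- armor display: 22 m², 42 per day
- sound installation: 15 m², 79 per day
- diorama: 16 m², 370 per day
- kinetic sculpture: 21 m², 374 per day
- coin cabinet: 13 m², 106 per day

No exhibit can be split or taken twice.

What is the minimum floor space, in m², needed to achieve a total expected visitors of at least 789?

26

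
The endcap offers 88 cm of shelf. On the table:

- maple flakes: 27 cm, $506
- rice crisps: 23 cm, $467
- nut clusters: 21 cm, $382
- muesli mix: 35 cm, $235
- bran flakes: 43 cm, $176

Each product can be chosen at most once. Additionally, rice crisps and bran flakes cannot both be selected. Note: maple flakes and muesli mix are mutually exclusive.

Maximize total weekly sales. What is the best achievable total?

1355

Density check — rice crisps 20.30, maple flakes 18.74, nut clusters 18.19, muesli mix 6.71 are the best per cm.
Maple flakes + rice crisps + nut clusters uses 71 of the 88 cm and totals 1355.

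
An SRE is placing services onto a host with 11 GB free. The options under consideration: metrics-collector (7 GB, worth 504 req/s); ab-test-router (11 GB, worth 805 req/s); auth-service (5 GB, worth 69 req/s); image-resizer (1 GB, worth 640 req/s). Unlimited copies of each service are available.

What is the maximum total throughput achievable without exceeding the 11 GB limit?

7040

Ranking by ratio (throughput/GB): image-resizer 640.00, ab-test-router 73.18, metrics-collector 72.00, auth-service 13.80.
11×image-resizer uses 11 of the 11 GB and totals 7040.
Nothing else within 11 GB beats 7040.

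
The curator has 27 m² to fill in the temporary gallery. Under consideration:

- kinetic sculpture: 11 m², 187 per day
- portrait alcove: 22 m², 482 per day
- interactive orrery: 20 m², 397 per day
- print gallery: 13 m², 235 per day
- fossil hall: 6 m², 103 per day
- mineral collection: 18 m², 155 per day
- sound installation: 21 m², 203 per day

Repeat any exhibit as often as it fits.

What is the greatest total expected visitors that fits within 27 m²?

Filling by ratio: portrait alcove for 482, with 5 m² left unused.
Replace portrait alcove with interactive orrery + fossil hall: the trade gains 18 net, giving 500 at 26 m².
Every other selection either busts 27 m² or fails to beat 500.

500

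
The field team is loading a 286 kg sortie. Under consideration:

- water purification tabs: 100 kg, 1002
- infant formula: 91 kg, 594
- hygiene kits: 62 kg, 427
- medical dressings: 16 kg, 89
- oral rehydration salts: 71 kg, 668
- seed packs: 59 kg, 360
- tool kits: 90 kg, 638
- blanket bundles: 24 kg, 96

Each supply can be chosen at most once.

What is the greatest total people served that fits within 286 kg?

2404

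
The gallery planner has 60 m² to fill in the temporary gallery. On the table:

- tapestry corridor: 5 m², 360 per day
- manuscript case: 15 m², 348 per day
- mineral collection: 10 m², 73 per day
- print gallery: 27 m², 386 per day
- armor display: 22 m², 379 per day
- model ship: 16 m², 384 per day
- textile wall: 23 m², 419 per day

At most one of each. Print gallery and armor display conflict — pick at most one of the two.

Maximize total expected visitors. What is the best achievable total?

1511

Taking tapestry corridor + manuscript case + model ship + textile wall: 59 m² used, 1511 in expected visitors.
An exhaustive check of the 128 subsets confirms 1511.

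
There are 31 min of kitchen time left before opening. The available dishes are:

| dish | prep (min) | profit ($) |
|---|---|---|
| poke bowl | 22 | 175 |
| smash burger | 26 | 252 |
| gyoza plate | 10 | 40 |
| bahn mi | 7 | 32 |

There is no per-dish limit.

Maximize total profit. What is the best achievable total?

252

Density check — smash burger 9.69, poke bowl 7.95, bahn mi 4.57, gyoza plate 4.00 are the best per min.
The ratio ordering already packs tightly: smash burger, 26 min, 252.
That's the maximum — no swap from here does better than 252.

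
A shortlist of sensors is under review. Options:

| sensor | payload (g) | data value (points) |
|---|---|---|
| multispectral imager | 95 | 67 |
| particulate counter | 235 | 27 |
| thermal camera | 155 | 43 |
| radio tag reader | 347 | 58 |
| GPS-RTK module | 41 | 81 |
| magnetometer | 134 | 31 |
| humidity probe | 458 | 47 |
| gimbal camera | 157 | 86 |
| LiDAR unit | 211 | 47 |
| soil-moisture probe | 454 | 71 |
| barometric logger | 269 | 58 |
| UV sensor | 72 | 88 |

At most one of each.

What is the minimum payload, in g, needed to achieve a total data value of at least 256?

342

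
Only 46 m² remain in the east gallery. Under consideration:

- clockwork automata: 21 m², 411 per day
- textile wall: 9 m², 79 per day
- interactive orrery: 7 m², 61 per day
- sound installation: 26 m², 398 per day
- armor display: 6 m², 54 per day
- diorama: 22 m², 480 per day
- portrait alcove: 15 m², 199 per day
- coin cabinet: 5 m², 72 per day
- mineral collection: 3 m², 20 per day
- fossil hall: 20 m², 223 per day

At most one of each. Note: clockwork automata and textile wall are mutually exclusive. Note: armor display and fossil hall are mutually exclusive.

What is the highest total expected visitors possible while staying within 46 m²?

911

By expected visitors per m²: diorama 21.82, clockwork automata 19.57, sound installation 15.31 lead.
Clockwork automata + diorama + mineral collection uses 46 of the 46 m² and totals 911.
Runner-up clockwork automata + diorama tops out at 891.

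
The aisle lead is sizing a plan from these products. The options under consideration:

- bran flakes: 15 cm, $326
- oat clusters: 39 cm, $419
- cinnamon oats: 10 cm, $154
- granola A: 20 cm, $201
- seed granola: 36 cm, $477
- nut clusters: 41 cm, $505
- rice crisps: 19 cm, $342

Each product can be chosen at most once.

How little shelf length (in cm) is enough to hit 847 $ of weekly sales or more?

54

Look for the lowest-shelf combination reaching 847.
Taking bran flakes + granola A + rice crisps gives 869 (≥ 847) for 54 cm.
Any bundle with less than 54 cm falls short of 847.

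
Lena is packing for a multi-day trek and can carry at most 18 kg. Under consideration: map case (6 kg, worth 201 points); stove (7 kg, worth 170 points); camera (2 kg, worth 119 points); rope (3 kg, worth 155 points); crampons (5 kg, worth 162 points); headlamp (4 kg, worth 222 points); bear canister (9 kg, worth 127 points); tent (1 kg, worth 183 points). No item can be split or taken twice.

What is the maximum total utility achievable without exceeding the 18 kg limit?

887

Greedy by ratio would take map case + camera + rope + headlamp + tent: 16 kg used, total 880.
Dropping rope frees 3 kg; slotting in crampons (5 kg) lifts the total to 887 at 18 kg.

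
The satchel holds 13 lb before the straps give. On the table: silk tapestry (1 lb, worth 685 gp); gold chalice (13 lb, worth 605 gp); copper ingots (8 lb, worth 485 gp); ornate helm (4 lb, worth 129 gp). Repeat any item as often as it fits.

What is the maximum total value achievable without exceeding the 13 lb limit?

8905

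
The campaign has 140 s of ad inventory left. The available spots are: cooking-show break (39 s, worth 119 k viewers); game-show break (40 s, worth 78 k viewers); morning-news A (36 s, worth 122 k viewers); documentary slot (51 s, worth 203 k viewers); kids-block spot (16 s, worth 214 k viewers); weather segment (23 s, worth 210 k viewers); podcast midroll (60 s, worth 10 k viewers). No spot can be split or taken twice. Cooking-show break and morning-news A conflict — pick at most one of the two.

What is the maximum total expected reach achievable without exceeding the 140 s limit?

749

Density check — kids-block spot 13.38, weather segment 9.13, documentary slot 3.98, morning-news A 3.39 are the best per s.
Best packing: morning-news A + documentary slot + kids-block spot + weather segment — 126 s, 749 total.
That's the maximum — no feasible swap from here does better than 749.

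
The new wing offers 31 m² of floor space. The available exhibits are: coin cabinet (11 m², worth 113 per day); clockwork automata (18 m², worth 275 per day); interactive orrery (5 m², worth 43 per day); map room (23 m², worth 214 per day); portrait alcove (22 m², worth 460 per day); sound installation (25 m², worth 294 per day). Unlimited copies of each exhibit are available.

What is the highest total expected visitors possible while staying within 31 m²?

503

Density check — portrait alcove 20.91, clockwork automata 15.28, sound installation 11.76 are the best per m².
The ratio ordering already packs tightly: interactive orrery + portrait alcove, 27 m², 503.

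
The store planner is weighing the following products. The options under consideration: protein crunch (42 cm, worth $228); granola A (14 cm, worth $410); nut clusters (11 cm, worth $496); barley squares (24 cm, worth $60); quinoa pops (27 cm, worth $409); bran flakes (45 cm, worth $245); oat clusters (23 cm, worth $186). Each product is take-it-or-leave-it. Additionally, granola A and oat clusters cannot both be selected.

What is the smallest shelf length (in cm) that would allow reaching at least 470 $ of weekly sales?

Need the lightest bundle worth ≥ 470.
nut clusters: 496 weekly sales at 11 cm.
Below 11 cm the best achievable stays under 470.

11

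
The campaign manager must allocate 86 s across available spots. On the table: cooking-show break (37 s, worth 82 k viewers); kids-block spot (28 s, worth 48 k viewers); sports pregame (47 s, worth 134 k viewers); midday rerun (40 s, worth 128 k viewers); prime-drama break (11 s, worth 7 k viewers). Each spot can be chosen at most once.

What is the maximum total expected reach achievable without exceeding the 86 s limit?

A density-first pass picks cooking-show break + midday rerun — 210 at 77 s.
Dropping midday rerun frees 40 s; slotting in sports pregame (47 s) lifts the total to 216 at 84 s.
No other feasible combination exceeds 216.

216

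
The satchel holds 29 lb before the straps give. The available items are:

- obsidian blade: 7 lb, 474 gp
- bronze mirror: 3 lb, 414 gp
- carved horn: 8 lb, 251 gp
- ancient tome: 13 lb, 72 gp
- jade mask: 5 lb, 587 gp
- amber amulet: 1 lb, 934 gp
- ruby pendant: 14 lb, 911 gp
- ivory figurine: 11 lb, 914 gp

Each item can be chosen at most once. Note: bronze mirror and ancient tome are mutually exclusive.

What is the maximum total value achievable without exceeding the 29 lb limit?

3323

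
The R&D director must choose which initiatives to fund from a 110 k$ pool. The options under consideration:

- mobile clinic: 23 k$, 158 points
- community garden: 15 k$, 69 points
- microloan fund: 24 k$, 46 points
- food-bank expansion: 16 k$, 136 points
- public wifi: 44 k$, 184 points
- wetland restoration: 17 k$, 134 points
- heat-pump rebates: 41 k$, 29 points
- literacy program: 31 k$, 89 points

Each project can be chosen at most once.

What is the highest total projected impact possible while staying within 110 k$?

612

Greedy by ratio would take mobile clinic + community garden + food-bank expansion + wetland restoration + literacy program: 102 k$ used, total 586.
Replace community garden and literacy program with public wifi: the trade gains 26 net, giving 612 at 100 k$.
The closest alternative, mobile clinic + community garden + food-bank expansion + wetland restoration + literacy program, reaches only 586.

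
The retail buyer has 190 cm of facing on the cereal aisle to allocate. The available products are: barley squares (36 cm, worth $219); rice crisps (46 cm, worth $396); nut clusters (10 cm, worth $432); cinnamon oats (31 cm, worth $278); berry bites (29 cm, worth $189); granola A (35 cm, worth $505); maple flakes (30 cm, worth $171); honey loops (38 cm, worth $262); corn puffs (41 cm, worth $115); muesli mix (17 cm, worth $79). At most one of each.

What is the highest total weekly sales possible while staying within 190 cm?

Rice crisps + nut clusters + cinnamon oats + berry bites + granola A + honey loops uses 189 of the 190 cm and totals 2062.

2062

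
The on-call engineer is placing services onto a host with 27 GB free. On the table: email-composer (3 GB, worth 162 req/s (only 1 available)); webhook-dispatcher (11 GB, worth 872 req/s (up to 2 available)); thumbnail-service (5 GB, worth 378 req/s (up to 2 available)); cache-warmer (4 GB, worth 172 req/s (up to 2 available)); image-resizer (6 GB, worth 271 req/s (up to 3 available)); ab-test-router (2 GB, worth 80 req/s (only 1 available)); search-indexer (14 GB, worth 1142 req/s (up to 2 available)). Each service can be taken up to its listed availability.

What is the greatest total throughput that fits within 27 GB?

2122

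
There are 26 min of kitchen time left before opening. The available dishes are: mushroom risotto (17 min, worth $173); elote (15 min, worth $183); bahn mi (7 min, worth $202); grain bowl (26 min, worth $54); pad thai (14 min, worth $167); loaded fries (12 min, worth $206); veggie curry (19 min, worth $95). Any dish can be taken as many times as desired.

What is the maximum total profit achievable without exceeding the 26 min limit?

610

The ratio heuristic lands on 3×bahn mi (606) but leaves 5 min idle.
Dropping bahn mi frees 7 min; slotting in loaded fries (12 min) lifts the total to 610 at 26 min.
No other feasible combination exceeds 610.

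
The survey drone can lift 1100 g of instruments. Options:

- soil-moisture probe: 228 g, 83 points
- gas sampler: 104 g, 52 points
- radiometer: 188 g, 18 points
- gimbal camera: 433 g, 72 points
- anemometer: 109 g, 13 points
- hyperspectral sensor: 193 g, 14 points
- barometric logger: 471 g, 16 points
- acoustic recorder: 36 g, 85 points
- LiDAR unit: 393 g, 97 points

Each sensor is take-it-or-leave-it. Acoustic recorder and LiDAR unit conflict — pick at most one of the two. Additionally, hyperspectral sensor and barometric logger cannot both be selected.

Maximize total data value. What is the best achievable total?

323

Density check — acoustic recorder 2.36, gas sampler 0.50, soil-moisture probe 0.36, LiDAR unit 0.25 are the best per g.
Best packing: soil-moisture probe + gas sampler + radiometer + gimbal camera + anemometer + acoustic recorder — 1098 g, 323 total.
The spare 2 g is too small for any remaining sensor, and no feasible exchange beats 323.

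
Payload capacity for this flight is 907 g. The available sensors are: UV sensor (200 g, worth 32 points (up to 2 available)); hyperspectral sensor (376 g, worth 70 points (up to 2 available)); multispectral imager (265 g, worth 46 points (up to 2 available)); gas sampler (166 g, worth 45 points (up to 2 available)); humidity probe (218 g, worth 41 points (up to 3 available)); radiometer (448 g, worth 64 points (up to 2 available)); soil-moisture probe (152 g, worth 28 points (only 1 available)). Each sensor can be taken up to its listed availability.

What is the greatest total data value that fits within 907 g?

191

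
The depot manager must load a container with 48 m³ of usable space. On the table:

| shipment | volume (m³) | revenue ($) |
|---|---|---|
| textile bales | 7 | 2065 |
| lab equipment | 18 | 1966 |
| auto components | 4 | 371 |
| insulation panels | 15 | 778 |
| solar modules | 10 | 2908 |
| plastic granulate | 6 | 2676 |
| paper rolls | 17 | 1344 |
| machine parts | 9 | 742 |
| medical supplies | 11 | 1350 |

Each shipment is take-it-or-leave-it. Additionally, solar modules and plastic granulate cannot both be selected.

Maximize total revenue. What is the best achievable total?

Textile bales + lab equipment + auto components + plastic granulate + medical supplies uses 46 of the 48 m³ and totals 8428.
Every other selection either busts 48 m³ or breaks a pairing rule or fails to beat 8428.

8428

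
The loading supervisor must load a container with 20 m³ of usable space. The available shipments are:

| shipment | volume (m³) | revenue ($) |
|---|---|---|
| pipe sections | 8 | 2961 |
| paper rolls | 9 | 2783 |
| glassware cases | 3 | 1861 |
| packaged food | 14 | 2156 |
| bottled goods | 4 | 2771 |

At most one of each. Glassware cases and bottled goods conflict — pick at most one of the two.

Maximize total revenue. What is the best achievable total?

Ranking by ratio (revenue/m³): bottled goods 692.75, glassware cases 620.33, pipe sections 370.12, paper rolls 309.22.
Best packing: pipe sections + paper rolls + glassware cases — 20 m³, 7605 total.

7605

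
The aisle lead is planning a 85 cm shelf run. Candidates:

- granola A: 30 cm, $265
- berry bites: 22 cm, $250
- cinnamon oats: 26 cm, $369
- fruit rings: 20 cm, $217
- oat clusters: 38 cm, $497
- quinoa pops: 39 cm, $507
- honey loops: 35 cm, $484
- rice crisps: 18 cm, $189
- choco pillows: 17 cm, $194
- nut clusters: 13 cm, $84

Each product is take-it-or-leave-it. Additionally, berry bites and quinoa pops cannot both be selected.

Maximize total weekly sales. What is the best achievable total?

By weekly sales per cm: cinnamon oats 14.19, honey loops 13.83, oat clusters 13.08, quinoa pops 13.00 lead.
Filling by ratio: cinnamon oats + honey loops + choco pillows for 1047, with 7 cm left unused.
Replace choco pillows with berry bites: the trade gains 56 net, giving 1103 at 83 cm.
Runner-up cinnamon oats + fruit rings + quinoa pops tops out at 1093.

1103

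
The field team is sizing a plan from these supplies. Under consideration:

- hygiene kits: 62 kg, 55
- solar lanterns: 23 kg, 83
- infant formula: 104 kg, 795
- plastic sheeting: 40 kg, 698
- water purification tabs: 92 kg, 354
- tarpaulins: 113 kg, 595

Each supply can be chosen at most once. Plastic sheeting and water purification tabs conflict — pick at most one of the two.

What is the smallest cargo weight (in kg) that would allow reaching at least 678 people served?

40

Look for the lowest-cargo combination reaching 678.
Taking plastic sheeting gives 698 (≥ 678) for 40 kg.
No combination under 40 kg hits 678.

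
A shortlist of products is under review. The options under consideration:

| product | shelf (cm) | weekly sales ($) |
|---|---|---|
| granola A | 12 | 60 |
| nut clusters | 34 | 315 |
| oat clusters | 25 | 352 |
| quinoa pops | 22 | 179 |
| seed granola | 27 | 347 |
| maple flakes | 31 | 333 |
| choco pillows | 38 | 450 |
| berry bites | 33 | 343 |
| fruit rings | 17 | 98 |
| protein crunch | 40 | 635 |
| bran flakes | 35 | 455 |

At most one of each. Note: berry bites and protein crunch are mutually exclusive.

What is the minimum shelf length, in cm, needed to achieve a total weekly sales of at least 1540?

113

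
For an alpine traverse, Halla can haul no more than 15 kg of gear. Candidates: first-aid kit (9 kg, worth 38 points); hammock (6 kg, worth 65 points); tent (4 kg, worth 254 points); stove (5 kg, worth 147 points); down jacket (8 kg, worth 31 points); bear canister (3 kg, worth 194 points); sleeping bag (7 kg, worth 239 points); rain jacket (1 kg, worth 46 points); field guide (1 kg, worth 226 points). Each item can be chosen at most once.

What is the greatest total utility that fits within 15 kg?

913

Ranking by ratio (utility/kg): field guide 226.00, bear canister 64.67, tent 63.50.
A density-first pass picks tent + stove + bear canister + rain jacket + field guide — 867 at 14 kg.
Dropping stove and rain jacket frees 6 kg; slotting in sleeping bag (7 kg) lifts the total to 913 at 15 kg.
The closest alternative, tent + stove + bear canister + rain jacket + field guide, reaches only 867.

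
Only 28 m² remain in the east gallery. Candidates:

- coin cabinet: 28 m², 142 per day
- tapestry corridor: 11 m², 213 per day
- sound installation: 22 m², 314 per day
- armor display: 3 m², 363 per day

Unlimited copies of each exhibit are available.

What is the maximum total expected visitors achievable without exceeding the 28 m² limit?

3267

The ratio ordering already packs tightly: 9×armor display, 27 m², 3267.
No other feasible combination exceeds 3267.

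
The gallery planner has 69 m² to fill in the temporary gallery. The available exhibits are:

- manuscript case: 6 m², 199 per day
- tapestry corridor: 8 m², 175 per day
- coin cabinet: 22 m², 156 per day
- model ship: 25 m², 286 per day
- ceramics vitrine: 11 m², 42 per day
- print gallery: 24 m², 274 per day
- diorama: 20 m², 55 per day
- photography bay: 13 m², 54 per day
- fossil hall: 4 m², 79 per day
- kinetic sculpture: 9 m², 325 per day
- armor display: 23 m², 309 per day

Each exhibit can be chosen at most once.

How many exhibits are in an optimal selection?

5

Optimal total is 1198.
manuscript case + model ship + fossil hall + kinetic sculpture + armor display hits 1198 at 67 m².
All optima have 5 exhibits.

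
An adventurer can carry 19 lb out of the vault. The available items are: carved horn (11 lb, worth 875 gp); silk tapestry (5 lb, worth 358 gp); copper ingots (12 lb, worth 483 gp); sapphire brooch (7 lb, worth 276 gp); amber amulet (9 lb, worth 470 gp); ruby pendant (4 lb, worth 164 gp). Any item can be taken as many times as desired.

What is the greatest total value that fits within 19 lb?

1238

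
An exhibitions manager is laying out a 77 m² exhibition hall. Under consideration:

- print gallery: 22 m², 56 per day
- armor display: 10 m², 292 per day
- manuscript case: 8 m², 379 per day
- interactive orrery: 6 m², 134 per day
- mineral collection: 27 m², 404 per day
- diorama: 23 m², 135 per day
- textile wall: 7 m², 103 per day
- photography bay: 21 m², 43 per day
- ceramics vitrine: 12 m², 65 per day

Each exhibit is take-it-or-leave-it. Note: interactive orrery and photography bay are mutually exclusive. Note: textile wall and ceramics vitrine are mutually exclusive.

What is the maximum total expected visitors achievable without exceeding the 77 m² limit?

Taking armor display + manuscript case + interactive orrery + mineral collection + diorama: 74 m² used, 1344 in expected visitors.

1344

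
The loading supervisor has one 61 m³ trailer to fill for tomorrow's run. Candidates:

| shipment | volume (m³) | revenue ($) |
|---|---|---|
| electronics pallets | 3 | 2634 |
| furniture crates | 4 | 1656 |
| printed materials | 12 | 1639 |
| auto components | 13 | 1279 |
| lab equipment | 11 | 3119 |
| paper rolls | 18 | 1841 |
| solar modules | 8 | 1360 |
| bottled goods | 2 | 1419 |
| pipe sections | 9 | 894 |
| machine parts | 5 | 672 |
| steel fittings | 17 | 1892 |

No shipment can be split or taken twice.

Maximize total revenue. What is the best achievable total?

Filling by ratio: electronics pallets + furniture crates + printed materials + lab equipment + solar modules + bottled goods + pipe sections + machine parts for 13393, with 7 m³ left unused.
Replace pipe sections with auto components: the trade gains 385 net, giving 13778 at 58 m³.
The closest alternative, electronics pallets + furniture crates + printed materials + lab equipment + solar modules + bottled goods + steel fittings, reaches only 13719.

13778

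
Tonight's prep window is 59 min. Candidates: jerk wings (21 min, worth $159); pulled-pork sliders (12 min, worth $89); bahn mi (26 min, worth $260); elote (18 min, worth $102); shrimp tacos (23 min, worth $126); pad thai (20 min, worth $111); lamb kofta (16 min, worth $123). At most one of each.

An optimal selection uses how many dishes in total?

The maximum profit within 59 min is 508.
For example jerk wings + pulled-pork sliders + bahn mi achieves it, using 59 min.
Any selection reaching 508 contains exactly 3 dishes.

3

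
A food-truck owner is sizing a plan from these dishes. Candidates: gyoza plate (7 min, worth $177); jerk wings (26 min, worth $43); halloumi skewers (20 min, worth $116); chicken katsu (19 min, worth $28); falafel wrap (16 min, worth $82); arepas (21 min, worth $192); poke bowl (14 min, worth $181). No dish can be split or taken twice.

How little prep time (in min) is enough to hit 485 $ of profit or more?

Minimise min subject to total profit ≥ 485.
gyoza plate + arepas + poke bowl reaches 550 using 42 min.
Any bundle with less than 42 min falls short of 485.

42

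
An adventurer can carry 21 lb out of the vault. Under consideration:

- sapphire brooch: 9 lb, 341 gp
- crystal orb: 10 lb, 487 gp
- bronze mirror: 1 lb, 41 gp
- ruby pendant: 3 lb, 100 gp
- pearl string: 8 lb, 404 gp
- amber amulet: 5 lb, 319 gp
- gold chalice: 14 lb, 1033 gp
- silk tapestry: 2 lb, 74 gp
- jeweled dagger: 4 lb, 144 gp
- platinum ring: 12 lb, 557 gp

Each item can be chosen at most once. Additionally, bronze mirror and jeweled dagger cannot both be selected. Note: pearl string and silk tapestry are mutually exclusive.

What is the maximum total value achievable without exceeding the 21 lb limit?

Filling by ratio: bronze mirror + amber amulet + gold chalice for 1393, with 1 lb left unused.
Dropping bronze mirror frees 1 lb; slotting in silk tapestry (2 lb) lifts the total to 1426 at 21 lb.
No other feasible combination exceeds 1426.

1426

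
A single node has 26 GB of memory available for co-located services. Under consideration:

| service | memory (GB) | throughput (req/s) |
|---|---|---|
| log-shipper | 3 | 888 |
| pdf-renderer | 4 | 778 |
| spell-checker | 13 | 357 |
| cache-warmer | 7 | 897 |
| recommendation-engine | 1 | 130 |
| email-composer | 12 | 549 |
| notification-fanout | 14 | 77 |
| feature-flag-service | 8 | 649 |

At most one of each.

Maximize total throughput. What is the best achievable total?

3342

Taking log-shipper + pdf-renderer + cache-warmer + recommendation-engine + feature-flag-service: 23 GB used, 3342 in throughput.
Every other selection either busts 26 GB or fails to beat 3342.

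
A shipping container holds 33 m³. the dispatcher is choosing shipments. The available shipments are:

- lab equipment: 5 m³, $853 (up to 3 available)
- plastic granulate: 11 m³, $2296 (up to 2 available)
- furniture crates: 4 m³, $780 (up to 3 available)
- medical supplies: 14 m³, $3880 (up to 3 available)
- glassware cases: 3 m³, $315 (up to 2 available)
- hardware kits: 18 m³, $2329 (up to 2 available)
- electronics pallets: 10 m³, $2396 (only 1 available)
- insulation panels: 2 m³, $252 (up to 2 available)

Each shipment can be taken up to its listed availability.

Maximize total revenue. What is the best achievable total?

8613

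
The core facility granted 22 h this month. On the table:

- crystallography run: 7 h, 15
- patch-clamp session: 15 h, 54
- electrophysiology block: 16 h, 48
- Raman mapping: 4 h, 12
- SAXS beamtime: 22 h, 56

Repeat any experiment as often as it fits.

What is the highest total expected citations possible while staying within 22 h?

Taking the top-ratio experiments first gives patch-clamp session + Raman mapping for 66 (19 h).
Replace Raman mapping with crystallography run: the trade gains 3 net, giving 69 at 22 h.

69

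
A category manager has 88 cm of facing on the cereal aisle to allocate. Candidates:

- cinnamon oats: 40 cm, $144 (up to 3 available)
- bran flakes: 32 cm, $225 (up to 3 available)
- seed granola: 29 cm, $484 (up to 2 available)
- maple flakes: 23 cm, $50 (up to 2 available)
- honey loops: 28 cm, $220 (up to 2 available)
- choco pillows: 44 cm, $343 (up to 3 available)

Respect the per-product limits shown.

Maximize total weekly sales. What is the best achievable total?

Best packing: 2×seed granola + honey loops — 86 cm, 1188 total.
That's the maximum — no swap from here does better than 1188.

1188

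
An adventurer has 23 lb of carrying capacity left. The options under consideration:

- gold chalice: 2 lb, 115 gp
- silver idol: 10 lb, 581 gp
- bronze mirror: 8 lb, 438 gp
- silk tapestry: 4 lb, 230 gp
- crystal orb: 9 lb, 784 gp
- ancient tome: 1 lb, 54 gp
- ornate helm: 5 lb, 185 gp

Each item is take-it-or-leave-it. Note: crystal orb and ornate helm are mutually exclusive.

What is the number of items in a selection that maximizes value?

The maximum value within 23 lb is 1595.
silver idol + silk tapestry + crystal orb hits 1595 at 23 lb.
Every optimal selection uses 3 items.

3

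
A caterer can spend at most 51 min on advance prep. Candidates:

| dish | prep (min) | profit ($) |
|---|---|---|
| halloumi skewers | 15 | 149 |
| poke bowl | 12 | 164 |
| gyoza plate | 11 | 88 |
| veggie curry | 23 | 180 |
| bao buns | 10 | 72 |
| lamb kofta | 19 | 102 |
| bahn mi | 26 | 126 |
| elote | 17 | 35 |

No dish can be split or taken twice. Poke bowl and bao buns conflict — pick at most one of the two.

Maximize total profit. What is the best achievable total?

Density check — poke bowl 13.67, halloumi skewers 9.93, gyoza plate 8.00, veggie curry 7.83 are the best per min.
Halloumi skewers + poke bowl + veggie curry uses 50 of the 51 min and totals 493.
An exhaustive check of the 256 subsets confirms 493.

493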